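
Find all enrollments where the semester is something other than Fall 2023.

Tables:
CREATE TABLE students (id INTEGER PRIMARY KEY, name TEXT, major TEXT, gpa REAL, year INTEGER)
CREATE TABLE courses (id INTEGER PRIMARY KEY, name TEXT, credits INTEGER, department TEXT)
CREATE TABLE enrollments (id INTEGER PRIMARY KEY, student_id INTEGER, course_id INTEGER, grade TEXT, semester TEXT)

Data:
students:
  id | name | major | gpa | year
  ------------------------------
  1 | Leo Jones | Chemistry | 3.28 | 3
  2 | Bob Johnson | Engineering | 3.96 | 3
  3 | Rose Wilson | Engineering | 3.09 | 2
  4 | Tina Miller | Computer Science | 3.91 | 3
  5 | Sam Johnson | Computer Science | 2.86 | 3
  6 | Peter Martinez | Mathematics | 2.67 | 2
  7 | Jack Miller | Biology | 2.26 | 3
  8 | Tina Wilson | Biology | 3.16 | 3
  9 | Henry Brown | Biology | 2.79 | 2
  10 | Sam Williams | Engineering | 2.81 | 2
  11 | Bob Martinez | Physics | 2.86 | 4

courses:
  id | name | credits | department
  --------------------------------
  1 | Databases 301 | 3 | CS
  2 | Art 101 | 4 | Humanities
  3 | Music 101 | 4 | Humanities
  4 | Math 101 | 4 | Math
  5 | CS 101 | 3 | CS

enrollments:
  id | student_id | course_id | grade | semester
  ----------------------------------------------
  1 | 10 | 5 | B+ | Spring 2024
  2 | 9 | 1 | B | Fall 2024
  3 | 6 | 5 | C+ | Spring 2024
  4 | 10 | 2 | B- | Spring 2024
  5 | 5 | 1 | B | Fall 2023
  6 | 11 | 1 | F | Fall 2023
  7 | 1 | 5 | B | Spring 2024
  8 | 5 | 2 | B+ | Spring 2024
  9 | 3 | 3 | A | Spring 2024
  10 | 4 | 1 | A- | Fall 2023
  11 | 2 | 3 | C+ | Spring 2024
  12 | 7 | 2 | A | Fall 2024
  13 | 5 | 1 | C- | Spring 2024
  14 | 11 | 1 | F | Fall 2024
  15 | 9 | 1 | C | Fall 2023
SELECT id, semester FROM enrollments WHERE semester <> 'Fall 2023'

Execution result:
id | semester
1 | Spring 2024
2 | Fall 2024
3 | Spring 2024
4 | Spring 2024
7 | Spring 2024
8 | Spring 2024
9 | Spring 2024
11 | Spring 2024
12 | Fall 2024
13 | Spring 2024
14 | Fall 2024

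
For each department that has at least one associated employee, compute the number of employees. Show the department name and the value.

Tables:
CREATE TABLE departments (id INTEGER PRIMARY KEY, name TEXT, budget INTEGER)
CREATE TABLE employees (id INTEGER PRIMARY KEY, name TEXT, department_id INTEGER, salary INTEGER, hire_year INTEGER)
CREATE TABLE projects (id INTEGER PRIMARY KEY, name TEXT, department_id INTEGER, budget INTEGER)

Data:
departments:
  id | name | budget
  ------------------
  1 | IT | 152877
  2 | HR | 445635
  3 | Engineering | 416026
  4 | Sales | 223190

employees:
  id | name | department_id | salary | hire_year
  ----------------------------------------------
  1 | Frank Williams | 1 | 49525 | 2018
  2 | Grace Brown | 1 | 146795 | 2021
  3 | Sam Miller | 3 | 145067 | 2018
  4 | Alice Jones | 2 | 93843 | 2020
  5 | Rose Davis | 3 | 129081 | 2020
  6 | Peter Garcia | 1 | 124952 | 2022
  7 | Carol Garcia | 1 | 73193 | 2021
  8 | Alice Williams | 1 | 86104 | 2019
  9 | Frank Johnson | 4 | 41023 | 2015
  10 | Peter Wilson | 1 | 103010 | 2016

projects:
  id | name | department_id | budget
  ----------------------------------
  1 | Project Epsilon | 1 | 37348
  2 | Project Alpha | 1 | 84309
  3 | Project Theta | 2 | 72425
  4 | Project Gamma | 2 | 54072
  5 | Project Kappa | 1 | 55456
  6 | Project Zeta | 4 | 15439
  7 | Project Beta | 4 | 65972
SELECT p.name, COUNT(*) AS n FROM employees c JOIN departments p ON c.department_id = p.id GROUP BY p.id, p.name

Execution result:
name | n
IT | 6
HR | 1
Engineering | 2
Sales | 1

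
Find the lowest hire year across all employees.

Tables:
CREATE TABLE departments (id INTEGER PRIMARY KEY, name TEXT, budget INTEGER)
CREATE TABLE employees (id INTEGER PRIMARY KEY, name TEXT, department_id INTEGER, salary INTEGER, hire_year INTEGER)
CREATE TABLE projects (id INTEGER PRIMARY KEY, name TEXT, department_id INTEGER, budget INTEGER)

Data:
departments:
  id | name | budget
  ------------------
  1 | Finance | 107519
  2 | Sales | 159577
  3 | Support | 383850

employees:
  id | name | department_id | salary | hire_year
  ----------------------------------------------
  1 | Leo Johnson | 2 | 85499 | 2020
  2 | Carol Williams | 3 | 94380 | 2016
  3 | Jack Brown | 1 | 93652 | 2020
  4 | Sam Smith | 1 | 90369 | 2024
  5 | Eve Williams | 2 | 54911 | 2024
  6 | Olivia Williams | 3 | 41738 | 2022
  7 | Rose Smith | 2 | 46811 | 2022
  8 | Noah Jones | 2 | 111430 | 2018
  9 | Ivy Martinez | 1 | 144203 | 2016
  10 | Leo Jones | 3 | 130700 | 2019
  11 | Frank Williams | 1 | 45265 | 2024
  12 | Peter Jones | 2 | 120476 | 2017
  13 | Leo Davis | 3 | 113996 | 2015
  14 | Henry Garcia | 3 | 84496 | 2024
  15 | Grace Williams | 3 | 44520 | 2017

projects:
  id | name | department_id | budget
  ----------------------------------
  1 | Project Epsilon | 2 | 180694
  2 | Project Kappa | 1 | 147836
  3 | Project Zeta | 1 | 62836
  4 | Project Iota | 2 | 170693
SELECT MIN(hire_year) FROM employees

Execution result:
2015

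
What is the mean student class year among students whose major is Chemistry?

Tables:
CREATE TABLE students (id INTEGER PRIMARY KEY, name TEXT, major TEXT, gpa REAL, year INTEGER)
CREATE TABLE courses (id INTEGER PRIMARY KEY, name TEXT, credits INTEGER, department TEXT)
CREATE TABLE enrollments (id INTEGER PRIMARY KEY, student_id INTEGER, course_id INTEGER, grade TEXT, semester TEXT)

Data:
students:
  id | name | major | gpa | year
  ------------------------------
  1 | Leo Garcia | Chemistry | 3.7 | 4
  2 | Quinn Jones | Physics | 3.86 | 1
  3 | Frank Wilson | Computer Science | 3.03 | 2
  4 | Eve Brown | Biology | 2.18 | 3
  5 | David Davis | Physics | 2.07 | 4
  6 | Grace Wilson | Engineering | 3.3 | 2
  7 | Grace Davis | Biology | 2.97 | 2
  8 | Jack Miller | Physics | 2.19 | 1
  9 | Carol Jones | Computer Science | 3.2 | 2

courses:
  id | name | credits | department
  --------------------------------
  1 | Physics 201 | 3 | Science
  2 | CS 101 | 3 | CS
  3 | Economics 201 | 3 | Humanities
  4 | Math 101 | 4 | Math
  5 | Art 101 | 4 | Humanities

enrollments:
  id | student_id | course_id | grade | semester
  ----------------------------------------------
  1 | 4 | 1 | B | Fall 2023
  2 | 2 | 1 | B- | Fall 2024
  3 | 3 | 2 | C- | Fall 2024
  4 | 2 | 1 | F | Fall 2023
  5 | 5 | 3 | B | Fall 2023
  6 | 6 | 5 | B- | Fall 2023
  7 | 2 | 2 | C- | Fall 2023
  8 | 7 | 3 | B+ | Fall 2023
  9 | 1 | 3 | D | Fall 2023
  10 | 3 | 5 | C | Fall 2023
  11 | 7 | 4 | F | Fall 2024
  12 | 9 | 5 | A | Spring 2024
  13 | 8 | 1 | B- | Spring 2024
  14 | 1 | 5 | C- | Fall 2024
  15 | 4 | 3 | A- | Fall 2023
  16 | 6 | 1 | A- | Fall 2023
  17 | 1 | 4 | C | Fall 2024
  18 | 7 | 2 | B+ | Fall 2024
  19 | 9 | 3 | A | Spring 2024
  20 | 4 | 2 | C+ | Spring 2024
SELECT AVG(year) FROM students WHERE major = 'Chemistry'

Execution result:
4.00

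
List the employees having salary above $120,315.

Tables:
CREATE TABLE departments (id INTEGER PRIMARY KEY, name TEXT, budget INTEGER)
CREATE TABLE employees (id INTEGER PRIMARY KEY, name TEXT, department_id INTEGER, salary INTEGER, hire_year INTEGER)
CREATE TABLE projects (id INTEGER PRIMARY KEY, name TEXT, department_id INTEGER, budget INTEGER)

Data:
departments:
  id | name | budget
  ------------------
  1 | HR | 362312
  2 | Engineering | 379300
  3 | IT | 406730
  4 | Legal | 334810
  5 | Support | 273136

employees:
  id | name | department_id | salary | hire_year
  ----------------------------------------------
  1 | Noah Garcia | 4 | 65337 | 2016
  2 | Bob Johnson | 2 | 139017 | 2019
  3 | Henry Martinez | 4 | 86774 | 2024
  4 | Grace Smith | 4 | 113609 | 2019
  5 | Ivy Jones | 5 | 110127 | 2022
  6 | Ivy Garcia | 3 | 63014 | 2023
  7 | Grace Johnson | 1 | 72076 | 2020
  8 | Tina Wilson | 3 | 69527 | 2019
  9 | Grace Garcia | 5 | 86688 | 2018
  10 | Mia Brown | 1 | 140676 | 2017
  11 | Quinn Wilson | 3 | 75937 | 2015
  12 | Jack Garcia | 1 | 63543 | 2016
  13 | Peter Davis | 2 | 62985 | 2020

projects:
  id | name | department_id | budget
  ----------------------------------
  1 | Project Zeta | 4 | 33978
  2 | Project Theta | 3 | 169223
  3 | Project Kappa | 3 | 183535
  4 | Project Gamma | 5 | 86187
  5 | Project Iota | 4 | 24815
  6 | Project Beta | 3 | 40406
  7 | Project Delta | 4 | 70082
SELECT name, salary FROM employees WHERE salary > 120315

Execution result:
name | salary
Bob Johnson | 139017
Mia Brown | 140676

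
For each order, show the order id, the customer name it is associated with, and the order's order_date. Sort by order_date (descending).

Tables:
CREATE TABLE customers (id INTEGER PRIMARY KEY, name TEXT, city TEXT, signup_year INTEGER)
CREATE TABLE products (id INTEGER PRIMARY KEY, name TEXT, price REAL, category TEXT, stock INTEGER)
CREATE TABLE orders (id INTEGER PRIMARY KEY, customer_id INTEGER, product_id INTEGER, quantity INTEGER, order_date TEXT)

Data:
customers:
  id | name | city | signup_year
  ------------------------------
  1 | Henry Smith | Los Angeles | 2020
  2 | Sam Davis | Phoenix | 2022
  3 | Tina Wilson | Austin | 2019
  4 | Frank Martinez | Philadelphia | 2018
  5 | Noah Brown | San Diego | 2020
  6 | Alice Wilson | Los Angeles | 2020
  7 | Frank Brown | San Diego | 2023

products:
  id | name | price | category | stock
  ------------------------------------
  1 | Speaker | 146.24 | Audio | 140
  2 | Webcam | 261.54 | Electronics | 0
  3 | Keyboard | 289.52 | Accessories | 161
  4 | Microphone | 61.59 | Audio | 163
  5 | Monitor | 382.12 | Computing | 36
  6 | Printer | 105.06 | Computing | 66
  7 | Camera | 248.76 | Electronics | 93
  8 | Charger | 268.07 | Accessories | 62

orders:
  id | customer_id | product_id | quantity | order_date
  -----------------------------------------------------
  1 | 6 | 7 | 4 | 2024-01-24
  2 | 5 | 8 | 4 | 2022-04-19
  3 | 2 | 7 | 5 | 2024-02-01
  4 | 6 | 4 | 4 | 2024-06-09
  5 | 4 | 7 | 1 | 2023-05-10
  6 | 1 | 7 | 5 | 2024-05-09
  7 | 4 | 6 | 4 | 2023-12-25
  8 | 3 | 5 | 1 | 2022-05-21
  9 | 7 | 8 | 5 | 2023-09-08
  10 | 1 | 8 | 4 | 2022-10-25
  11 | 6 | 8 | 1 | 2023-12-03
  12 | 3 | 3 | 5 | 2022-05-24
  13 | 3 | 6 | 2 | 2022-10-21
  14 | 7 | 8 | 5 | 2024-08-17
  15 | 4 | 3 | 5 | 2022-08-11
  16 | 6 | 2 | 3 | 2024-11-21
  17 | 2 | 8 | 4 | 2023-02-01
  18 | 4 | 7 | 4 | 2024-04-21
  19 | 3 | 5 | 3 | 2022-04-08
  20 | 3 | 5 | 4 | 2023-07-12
SELECT c.id, p.name AS customer, c.order_date FROM orders c JOIN customers p ON c.customer_id = p.id ORDER BY c.order_date DESC

Execution result:
id | customer | order_date
16 | Alice Wilson | 2024-11-21
14 | Frank Brown | 2024-08-17
4 | Alice Wilson | 2024-06-09
6 | Henry Smith | 2024-05-09
18 | Frank Martinez | 2024-04-21
3 | Sam Davis | 2024-02-01
1 | Alice Wilson | 2024-01-24
7 | Frank Martinez | 2023-12-25
11 | Alice Wilson | 2023-12-03
9 | Frank Brown | 2023-09-08
20 | Tina Wilson | 2023-07-12
5 | Frank Martinez | 2023-05-10
17 | Sam Davis | 2023-02-01
10 | Henry Smith | 2022-10-25
13 | Tina Wilson | 2022-10-21
15 | Frank Martinez | 2022-08-11
12 | Tina Wilson | 2022-05-24
8 | Tina Wilson | 2022-05-21
2 | Noah Brown | 2022-04-19
19 | Tina Wilson | 2022-04-08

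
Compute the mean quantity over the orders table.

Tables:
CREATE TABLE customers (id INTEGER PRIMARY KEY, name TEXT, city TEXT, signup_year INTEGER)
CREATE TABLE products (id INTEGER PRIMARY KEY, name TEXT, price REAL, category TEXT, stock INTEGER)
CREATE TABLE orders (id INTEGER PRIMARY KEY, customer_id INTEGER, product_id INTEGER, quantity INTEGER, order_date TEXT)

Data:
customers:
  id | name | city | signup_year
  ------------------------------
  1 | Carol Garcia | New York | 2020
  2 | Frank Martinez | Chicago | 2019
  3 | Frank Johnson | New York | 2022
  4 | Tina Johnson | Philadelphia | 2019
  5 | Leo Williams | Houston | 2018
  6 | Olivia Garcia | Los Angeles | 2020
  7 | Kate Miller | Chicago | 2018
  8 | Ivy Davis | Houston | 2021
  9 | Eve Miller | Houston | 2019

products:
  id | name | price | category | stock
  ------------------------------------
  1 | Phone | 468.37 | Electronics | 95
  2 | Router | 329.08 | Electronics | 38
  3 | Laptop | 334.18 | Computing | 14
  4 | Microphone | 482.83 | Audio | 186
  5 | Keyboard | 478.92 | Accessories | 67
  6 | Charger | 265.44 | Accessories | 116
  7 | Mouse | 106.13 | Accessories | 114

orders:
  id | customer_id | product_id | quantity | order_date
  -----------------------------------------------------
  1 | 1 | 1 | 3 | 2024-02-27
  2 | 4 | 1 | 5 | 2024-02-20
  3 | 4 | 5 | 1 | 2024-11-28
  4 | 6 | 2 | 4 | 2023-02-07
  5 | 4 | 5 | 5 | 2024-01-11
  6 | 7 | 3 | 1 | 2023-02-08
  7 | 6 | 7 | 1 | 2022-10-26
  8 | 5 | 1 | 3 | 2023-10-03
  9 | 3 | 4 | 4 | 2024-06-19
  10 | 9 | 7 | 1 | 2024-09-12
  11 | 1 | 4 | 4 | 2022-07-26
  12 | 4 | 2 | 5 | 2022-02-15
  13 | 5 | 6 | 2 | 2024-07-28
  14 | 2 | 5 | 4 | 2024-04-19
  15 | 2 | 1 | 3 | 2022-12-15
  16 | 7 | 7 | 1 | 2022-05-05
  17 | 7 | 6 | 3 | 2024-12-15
SELECT AVG(quantity) FROM orders

Execution result:
2.94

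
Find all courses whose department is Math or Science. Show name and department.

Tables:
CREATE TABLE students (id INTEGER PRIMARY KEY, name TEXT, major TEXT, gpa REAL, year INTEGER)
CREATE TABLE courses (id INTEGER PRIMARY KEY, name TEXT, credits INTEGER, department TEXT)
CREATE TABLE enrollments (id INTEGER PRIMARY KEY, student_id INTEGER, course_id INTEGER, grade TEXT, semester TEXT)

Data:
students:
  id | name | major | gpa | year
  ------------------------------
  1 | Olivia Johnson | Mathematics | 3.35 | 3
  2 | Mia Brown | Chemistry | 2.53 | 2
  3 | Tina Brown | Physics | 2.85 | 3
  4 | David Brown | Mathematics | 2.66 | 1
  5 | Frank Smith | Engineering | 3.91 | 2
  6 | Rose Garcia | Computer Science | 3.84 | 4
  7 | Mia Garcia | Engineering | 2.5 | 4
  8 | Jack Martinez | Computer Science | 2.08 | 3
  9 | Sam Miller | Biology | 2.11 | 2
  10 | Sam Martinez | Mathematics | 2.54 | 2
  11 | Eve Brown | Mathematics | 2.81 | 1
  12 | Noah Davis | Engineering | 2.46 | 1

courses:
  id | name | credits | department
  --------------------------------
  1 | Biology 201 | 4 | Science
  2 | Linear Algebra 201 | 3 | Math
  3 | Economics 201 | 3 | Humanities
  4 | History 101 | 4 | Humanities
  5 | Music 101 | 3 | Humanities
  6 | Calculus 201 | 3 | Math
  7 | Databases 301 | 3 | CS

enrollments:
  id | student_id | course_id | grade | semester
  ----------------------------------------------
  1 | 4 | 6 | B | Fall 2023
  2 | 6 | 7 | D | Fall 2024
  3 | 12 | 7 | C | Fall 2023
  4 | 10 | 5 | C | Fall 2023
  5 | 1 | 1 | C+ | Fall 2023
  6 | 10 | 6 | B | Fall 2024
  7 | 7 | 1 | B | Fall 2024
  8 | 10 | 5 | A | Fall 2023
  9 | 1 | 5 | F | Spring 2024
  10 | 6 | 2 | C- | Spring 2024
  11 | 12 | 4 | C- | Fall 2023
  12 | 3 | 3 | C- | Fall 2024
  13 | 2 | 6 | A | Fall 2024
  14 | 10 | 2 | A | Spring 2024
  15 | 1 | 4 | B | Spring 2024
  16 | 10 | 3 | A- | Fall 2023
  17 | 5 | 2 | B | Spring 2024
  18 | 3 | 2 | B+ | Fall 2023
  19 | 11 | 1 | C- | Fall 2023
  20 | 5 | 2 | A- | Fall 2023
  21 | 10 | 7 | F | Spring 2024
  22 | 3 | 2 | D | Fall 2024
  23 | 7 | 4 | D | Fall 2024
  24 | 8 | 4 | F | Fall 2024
SELECT name, department FROM courses WHERE department IN ('Math', 'Science')

Execution result:
name | department
Biology 201 | Science
Linear Algebra 201 | Math
Calculus 201 | Math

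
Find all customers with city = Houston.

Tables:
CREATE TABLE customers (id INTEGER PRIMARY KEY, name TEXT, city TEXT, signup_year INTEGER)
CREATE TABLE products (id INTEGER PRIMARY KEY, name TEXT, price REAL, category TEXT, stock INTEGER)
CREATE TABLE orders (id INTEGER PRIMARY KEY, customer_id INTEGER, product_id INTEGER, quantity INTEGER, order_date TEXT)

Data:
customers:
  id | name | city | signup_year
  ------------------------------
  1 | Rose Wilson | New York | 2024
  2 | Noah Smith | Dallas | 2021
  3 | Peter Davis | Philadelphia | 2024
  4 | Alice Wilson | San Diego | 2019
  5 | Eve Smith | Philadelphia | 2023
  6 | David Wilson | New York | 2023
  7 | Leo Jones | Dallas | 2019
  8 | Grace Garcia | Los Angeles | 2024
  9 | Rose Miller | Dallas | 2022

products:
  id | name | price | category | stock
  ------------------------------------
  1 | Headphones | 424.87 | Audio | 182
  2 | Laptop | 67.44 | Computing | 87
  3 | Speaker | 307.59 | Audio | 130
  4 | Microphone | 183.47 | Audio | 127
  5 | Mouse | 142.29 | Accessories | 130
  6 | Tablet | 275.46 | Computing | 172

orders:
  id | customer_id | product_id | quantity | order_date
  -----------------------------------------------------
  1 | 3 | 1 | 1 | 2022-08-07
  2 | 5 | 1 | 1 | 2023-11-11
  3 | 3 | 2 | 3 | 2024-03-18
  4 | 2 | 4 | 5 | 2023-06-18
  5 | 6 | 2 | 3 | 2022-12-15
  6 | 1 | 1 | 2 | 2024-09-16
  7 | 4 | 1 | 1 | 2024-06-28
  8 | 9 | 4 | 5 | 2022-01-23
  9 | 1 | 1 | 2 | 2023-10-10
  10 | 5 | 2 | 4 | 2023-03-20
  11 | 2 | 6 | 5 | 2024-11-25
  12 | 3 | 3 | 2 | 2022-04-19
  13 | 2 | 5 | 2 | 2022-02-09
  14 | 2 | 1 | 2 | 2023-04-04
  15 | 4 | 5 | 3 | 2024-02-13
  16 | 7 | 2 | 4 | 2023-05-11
SELECT name, city FROM customers WHERE city = 'Houston'

Execution result:
(no rows)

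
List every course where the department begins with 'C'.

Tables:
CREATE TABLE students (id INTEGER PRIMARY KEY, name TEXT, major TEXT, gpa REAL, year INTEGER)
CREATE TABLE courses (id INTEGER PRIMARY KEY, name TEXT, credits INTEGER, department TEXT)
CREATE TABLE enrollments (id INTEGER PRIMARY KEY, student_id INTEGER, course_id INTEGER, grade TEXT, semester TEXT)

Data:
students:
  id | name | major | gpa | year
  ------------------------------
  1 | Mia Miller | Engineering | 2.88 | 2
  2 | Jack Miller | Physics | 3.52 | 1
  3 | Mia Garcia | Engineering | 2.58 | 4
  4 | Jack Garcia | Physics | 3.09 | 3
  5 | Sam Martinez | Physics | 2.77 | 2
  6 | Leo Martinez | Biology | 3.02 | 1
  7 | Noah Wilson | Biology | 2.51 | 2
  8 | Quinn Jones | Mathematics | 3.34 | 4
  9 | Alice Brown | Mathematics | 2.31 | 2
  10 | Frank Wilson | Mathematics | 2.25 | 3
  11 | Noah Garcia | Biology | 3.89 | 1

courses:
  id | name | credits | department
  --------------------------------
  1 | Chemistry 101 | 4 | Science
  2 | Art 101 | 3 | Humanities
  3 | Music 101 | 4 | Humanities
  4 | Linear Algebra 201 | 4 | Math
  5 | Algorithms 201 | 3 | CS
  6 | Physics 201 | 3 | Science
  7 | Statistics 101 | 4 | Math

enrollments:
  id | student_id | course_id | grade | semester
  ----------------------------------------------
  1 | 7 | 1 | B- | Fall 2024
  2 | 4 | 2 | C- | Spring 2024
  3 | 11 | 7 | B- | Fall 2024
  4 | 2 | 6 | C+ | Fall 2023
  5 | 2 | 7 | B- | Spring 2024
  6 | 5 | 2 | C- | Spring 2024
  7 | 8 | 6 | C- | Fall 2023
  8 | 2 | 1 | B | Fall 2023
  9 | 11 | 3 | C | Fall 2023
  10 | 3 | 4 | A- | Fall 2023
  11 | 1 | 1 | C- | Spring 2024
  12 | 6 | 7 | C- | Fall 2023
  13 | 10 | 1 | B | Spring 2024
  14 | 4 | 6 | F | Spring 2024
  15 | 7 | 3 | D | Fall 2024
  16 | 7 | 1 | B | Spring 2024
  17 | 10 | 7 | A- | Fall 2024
SELECT name, department FROM courses WHERE department LIKE 'C%'

Execution result:
name | department
Algorithms 201 | CS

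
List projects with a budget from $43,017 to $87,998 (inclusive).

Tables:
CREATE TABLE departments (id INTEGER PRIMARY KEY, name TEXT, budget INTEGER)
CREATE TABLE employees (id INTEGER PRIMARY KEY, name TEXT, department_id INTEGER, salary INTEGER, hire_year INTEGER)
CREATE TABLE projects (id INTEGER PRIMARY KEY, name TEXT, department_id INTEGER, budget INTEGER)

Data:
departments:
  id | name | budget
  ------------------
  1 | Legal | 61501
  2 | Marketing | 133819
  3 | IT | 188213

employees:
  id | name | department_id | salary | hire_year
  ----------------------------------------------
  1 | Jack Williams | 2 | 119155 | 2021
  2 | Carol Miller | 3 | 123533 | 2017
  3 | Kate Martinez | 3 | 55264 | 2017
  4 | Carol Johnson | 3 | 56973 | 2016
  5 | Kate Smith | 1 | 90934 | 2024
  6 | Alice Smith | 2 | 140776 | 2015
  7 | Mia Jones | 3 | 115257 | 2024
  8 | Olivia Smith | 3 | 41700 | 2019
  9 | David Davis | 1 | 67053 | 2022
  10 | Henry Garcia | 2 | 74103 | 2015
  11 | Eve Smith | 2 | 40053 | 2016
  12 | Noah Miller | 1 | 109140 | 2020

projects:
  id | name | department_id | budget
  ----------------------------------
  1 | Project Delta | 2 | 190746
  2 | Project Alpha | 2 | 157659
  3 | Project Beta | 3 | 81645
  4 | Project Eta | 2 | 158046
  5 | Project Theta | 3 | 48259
SELECT name, budget FROM projects WHERE budget BETWEEN 43017 AND 87998

Execution result:
name | budget
Project Beta | 81645
Project Theta | 48259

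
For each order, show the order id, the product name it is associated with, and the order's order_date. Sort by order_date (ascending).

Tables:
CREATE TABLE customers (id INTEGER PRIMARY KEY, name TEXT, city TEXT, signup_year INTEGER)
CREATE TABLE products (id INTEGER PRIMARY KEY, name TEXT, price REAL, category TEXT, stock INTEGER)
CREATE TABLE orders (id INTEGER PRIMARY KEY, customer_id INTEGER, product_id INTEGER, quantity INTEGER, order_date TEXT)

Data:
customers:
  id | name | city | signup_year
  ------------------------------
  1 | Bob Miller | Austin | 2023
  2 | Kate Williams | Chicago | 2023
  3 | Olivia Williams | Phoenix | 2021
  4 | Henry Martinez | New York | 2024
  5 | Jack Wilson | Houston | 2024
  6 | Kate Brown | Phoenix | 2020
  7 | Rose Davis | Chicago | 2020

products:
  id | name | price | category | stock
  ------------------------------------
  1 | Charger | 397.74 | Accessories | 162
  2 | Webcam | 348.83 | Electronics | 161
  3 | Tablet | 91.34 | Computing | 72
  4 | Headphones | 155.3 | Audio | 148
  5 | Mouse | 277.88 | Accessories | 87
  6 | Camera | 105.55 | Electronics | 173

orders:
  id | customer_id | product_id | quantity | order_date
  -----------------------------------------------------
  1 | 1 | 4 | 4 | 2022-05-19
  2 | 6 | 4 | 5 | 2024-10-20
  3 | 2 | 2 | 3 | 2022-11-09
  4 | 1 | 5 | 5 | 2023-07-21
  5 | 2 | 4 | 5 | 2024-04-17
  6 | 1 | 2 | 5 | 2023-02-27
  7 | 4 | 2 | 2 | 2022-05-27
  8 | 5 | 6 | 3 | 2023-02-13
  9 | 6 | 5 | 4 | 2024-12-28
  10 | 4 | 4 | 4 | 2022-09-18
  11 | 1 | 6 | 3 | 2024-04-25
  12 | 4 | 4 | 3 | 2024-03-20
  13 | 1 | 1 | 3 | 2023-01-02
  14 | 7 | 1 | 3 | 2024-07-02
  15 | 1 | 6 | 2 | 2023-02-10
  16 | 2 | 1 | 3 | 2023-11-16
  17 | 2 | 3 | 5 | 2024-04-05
SELECT c.id, p.name AS product, c.order_date FROM orders c JOIN products p ON c.product_id = p.id ORDER BY c.order_date ASC

Execution result:
id | product | order_date
1 | Headphones | 2022-05-19
7 | Webcam | 2022-05-27
10 | Headphones | 2022-09-18
3 | Webcam | 2022-11-09
13 | Charger | 2023-01-02
15 | Camera | 2023-02-10
8 | Camera | 2023-02-13
6 | Webcam | 2023-02-27
4 | Mouse | 2023-07-21
16 | Charger | 2023-11-16
12 | Headphones | 2024-03-20
17 | Tablet | 2024-04-05
5 | Headphones | 2024-04-17
11 | Camera | 2024-04-25
14 | Charger | 2024-07-02
2 | Headphones | 2024-10-20
9 | Mouse | 2024-12-28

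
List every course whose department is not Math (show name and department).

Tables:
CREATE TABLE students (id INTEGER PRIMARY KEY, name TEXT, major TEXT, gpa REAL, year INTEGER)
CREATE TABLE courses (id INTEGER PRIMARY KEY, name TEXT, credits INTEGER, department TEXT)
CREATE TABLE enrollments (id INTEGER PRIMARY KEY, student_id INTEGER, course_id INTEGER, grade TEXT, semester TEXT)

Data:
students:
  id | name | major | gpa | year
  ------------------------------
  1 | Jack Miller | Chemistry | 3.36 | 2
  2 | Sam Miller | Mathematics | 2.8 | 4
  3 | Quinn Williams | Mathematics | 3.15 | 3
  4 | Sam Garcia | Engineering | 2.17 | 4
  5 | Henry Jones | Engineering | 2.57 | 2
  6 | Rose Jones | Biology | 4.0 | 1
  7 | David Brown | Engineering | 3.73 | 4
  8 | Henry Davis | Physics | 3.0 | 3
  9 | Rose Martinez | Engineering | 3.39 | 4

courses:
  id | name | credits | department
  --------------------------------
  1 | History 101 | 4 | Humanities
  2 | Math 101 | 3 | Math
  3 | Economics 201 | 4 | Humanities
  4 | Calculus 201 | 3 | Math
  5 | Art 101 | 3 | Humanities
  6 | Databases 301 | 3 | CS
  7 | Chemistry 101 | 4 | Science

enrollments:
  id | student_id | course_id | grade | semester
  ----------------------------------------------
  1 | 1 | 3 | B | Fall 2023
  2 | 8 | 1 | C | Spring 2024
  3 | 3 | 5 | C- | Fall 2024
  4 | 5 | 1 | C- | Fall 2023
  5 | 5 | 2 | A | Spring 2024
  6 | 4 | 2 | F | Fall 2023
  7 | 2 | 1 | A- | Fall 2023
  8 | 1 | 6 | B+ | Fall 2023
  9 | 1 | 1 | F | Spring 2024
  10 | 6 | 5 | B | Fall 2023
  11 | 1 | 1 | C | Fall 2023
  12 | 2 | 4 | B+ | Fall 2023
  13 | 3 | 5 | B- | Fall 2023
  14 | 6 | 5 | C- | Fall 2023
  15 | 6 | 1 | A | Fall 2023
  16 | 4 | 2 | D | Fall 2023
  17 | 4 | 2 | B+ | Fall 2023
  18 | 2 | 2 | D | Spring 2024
SELECT name, department FROM courses WHERE department <> 'Math'

Execution result:
name | department
History 101 | Humanities
Economics 201 | Humanities
Art 101 | Humanities
Databases 301 | CS
Chemistry 101 | Science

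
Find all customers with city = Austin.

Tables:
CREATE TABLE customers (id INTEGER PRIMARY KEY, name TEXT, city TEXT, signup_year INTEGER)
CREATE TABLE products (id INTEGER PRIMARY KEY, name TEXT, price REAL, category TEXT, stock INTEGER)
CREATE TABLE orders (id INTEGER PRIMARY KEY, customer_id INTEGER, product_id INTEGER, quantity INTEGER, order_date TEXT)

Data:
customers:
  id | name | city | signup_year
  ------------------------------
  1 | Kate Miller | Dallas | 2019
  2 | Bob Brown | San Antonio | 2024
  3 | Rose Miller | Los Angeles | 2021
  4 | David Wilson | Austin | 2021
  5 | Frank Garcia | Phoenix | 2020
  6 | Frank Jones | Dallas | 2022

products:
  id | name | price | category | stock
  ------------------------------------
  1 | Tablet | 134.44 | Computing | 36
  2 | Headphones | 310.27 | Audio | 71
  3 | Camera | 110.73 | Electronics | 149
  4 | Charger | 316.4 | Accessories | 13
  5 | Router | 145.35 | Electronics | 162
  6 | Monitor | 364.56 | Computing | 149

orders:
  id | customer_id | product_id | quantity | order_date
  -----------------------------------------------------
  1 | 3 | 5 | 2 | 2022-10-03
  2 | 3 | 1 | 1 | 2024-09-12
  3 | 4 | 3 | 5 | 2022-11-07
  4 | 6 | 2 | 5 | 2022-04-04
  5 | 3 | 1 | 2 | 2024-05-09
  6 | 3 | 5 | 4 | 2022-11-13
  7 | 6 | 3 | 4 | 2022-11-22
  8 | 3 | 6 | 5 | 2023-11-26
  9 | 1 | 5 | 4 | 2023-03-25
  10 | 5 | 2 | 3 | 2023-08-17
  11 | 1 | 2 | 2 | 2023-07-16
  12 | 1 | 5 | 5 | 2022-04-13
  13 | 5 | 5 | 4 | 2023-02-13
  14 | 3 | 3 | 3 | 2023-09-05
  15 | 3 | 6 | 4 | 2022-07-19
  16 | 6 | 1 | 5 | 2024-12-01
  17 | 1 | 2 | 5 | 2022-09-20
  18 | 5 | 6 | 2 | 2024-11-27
SELECT name, city FROM customers WHERE city = 'Austin'

Execution result:
name | city
David Wilson | Austin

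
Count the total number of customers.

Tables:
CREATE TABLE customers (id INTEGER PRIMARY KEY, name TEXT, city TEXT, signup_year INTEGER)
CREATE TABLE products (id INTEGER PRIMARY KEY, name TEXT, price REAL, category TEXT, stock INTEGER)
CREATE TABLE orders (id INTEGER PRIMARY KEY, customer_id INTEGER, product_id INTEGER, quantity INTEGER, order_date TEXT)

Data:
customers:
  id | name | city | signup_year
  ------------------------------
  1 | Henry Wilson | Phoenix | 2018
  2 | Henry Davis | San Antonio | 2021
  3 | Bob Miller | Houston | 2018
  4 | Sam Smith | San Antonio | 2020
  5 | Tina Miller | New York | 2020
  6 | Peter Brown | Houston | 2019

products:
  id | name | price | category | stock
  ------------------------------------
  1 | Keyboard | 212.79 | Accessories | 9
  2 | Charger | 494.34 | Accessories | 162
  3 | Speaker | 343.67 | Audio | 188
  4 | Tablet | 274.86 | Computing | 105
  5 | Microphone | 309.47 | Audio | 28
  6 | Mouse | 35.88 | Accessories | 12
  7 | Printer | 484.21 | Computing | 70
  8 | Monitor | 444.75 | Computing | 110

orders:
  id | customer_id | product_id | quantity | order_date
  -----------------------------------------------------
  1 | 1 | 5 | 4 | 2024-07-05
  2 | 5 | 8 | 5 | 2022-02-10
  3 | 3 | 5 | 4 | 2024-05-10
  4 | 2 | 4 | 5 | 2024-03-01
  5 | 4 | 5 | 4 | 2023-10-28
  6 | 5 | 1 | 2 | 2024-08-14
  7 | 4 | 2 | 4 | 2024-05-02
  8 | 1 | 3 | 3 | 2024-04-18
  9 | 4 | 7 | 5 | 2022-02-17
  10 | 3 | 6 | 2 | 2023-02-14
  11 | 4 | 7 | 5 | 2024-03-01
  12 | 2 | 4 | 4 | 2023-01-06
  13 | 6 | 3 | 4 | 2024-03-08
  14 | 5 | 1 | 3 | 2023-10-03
SELECT COUNT(*) FROM customers

Execution result:
6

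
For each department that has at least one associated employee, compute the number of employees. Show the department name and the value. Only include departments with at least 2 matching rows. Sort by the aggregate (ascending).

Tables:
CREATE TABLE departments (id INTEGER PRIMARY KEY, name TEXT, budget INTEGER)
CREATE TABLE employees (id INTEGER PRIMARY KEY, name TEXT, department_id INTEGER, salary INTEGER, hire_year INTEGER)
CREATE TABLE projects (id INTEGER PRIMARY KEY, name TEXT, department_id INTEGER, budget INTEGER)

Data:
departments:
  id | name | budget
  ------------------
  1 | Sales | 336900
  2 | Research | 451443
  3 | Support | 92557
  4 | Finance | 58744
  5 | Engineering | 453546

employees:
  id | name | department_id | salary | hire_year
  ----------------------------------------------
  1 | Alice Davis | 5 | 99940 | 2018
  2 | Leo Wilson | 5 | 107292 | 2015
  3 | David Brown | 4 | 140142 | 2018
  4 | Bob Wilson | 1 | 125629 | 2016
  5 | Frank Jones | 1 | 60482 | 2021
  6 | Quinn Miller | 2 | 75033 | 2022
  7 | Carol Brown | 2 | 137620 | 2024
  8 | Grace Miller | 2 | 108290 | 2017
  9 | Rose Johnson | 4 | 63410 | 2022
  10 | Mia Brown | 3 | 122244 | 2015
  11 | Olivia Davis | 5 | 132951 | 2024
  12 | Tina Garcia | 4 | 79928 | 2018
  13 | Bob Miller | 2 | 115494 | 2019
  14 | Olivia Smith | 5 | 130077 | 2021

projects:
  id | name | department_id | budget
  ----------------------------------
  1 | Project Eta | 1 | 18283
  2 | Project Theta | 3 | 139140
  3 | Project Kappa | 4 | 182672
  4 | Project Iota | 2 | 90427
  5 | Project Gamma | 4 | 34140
SELECT p.name, COUNT(*) AS n FROM employees c JOIN departments p ON c.department_id = p.id GROUP BY p.id, p.name HAVING COUNT(*) >= 2 ORDER BY n ASC

Execution result:
name | n
Sales | 2
Finance | 3
Research | 4
Engineering | 4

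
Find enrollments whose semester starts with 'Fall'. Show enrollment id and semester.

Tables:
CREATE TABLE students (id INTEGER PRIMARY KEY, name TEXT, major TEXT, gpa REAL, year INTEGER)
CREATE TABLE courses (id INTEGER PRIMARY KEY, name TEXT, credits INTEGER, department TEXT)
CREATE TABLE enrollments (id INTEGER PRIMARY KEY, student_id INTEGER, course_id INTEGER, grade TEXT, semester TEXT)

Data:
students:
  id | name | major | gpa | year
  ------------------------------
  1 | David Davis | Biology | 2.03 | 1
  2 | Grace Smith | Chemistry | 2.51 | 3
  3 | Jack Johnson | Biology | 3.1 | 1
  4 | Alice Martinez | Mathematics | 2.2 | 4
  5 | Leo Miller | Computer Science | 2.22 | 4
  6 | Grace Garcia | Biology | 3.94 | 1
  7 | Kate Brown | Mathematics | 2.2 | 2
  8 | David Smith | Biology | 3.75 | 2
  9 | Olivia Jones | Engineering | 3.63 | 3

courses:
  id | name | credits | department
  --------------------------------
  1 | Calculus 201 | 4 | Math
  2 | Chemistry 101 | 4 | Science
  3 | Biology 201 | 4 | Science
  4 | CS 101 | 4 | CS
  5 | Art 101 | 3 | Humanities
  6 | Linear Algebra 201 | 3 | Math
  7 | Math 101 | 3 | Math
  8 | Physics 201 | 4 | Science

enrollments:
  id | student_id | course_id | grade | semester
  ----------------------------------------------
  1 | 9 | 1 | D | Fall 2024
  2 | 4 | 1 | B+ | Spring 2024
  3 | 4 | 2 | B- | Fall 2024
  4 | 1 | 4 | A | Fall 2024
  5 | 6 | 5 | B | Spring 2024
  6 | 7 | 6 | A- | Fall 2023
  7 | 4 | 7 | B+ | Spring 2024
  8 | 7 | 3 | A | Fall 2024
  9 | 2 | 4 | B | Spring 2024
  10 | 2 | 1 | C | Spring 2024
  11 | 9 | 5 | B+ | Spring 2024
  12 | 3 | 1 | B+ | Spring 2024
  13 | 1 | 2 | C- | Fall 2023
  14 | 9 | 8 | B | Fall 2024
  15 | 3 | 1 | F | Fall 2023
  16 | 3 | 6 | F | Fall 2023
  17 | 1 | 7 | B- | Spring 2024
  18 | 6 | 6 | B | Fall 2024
SELECT id, semester FROM enrollments WHERE semester LIKE 'Fall%'

Execution result:
id | semester
1 | Fall 2024
3 | Fall 2024
4 | Fall 2024
6 | Fall 2023
8 | Fall 2024
13 | Fall 2023
14 | Fall 2024
15 | Fall 2023
16 | Fall 2023
18 | Fall 2024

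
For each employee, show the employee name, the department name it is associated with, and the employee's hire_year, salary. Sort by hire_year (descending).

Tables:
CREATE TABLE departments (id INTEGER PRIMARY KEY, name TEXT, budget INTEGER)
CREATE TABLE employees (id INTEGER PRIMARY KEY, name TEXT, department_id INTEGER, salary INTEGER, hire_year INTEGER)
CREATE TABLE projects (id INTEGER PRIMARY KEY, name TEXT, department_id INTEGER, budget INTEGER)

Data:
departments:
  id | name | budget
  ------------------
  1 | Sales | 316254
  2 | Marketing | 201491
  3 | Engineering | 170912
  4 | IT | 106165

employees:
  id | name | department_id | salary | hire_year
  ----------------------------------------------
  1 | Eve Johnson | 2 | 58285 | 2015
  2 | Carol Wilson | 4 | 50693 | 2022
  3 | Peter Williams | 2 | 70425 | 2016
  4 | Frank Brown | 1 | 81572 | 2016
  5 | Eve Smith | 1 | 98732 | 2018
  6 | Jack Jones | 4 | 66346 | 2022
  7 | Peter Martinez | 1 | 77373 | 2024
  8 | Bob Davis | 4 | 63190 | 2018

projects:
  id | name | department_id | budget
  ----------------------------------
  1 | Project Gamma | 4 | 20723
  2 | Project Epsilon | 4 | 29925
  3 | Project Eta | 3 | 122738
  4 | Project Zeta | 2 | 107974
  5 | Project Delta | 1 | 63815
SELECT c.name, p.name AS department, c.hire_year, c.salary FROM employees c JOIN departments p ON c.department_id = p.id ORDER BY c.hire_year DESC

Execution result:
name | department | hire_year | salary
Peter Martinez | Sales | 2024 | 77373
Carol Wilson | IT | 2022 | 50693
Jack Jones | IT | 2022 | 66346
Eve Smith | Sales | 2018 | 98732
Bob Davis | IT | 2018 | 63190
Peter Williams | Marketing | 2016 | 70425
Frank Brown | Sales | 2016 | 81572
Eve Johnson | Marketing | 2015 | 58285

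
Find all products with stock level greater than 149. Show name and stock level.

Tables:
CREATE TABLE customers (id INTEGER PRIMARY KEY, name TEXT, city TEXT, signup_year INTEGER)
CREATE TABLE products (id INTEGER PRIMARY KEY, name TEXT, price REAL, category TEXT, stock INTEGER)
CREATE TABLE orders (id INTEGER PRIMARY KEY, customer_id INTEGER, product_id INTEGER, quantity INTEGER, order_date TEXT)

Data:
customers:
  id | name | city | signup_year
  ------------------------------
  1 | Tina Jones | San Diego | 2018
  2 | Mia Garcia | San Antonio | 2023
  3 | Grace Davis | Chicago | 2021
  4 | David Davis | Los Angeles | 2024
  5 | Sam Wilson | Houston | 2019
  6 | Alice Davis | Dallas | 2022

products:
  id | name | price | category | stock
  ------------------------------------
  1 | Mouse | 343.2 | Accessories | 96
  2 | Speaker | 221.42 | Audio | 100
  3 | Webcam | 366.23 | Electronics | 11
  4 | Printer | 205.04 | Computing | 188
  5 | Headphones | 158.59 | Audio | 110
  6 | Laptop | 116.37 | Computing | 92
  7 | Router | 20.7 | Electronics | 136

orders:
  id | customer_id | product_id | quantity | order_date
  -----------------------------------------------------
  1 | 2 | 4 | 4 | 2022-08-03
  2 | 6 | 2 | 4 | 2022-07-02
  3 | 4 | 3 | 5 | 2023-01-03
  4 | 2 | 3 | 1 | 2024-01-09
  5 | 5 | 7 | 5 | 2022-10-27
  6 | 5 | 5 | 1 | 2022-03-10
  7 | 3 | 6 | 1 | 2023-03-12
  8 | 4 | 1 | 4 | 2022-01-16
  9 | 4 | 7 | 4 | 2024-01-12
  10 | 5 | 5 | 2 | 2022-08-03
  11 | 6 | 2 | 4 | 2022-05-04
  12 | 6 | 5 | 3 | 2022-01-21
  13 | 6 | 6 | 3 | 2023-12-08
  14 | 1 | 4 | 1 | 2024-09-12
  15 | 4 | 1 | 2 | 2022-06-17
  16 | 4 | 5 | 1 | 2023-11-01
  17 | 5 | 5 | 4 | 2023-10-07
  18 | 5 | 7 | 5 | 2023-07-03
SELECT name, stock FROM products WHERE stock > 149

Execution result:
name | stock
Printer | 188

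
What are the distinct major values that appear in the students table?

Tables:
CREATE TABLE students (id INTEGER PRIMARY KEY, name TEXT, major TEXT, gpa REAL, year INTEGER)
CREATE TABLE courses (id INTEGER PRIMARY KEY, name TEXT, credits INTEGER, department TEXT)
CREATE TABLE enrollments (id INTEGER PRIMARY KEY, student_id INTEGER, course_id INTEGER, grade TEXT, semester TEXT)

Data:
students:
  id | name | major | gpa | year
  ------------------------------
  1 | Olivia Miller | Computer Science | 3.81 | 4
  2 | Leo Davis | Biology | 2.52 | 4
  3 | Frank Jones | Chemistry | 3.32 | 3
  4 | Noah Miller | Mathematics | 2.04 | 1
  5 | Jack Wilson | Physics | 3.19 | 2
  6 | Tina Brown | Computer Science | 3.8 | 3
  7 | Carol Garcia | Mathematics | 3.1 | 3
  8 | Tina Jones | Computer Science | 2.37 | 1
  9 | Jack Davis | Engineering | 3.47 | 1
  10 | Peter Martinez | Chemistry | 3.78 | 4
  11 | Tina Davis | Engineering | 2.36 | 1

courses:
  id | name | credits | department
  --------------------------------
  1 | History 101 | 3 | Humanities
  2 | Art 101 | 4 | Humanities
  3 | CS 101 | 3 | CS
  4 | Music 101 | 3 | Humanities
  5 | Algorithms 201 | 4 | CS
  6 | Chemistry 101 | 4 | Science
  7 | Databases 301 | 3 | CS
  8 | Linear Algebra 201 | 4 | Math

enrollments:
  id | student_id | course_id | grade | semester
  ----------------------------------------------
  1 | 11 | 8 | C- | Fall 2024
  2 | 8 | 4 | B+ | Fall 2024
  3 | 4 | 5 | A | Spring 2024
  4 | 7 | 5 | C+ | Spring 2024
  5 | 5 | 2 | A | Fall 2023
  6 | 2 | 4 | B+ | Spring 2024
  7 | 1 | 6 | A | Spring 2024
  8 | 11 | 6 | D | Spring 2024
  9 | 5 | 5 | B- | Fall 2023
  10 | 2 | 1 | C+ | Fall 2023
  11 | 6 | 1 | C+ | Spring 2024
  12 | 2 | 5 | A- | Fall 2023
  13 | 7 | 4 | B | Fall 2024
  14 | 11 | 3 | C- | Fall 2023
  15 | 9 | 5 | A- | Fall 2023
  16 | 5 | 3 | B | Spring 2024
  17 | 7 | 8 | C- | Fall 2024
SELECT DISTINCT major FROM students

Execution result:
major
Computer Science
Biology
Chemistry
Mathematics
Physics
Engineering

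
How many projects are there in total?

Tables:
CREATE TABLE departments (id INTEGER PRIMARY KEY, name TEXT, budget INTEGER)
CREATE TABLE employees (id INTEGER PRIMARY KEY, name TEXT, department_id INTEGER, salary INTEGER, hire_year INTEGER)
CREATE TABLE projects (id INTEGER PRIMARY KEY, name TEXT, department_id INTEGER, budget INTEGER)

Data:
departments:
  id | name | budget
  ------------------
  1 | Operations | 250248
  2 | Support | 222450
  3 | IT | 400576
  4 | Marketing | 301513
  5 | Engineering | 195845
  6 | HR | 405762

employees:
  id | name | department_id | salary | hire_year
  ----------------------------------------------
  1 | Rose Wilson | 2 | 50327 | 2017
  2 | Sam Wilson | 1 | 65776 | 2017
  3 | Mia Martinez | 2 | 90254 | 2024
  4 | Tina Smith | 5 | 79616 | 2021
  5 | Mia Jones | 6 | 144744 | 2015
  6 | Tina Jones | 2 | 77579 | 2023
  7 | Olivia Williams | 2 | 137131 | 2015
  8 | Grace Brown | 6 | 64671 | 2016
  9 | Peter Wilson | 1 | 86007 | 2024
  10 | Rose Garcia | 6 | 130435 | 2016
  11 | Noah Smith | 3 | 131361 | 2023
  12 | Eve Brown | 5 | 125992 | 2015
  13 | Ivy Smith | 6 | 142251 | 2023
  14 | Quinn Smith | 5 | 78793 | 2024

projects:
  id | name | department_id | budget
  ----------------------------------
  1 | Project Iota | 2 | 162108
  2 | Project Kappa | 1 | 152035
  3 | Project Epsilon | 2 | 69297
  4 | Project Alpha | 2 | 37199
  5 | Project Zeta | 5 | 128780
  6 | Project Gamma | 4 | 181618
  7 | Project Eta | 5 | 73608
SELECT COUNT(*) FROM projects

Execution result:
7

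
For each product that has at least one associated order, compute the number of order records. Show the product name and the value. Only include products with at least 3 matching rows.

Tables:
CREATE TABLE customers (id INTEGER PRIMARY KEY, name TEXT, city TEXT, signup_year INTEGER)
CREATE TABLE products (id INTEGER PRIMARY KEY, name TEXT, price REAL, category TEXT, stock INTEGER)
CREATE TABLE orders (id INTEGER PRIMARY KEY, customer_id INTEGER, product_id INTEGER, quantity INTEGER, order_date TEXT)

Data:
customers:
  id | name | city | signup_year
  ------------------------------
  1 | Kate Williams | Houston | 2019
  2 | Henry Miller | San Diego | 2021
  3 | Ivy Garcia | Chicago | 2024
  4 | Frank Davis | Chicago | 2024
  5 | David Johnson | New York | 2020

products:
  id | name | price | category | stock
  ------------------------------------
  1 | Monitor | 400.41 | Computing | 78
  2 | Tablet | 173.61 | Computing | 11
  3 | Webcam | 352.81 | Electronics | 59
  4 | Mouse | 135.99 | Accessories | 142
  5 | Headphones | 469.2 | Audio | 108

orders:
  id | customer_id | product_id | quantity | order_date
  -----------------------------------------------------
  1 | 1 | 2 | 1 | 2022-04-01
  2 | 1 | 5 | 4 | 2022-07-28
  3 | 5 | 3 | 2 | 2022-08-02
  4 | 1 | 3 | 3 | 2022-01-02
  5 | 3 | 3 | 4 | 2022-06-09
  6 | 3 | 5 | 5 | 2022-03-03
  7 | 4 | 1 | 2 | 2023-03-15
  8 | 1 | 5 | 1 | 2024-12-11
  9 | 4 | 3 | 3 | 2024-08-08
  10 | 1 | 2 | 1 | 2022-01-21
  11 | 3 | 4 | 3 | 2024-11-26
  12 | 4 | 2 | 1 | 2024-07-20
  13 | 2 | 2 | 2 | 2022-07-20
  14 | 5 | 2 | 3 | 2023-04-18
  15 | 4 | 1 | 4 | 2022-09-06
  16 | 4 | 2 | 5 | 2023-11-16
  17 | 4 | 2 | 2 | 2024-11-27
SELECT p.name, COUNT(*) AS n FROM orders c JOIN products p ON c.product_id = p.id GROUP BY p.id, p.name HAVING COUNT(*) >= 3

Execution result:
name | n
Tablet | 7
Webcam | 4
Headphones | 3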